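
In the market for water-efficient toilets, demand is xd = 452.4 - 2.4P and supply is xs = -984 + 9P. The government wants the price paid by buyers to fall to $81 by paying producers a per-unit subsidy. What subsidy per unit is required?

Required subsidy s = $57 per unit

At a buyer price of 81, quantity demanded is 452.4 − 2.4·81 = 258.
Sellers supply 258 only when they receive Ps with -984 + 9·Ps = 258, i.e. Ps = 138.
s = Ps − Pb = 138 − 81 = 57.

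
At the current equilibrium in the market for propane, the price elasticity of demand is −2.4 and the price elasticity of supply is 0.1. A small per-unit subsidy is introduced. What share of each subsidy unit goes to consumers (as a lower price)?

Consumer share = 0.04

For a small subsidy around the equilibrium, the benefit split depends on the relative slopes, which at a point are proportional to the elasticities.
Buyer share = εs/(εs + |εd|) = 0.1/(0.1 + 2.4) = 0.04; seller share = |εd|/(εs + |εd|) = 0.96.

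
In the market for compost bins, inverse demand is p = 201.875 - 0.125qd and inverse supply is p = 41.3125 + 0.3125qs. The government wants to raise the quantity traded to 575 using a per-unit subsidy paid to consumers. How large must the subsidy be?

Required subsidy s = 91 per unit

At q = 575, from the demand curve buyers pay pb = 201.875 − 0.125·575 = 130; from the supply curve sellers need ps = 41.3125 + 0.3125·575 = 221.
The subsidy must fill the gap: s = ps − pb = 221 − 130 = 91.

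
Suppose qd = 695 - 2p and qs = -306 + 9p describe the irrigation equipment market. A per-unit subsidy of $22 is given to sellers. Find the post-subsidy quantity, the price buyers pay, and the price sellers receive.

q' = 549; buyers pay $73; sellers receive $95

Pre-subsidy: 695 - 2p = -306 + 9p gives p* = 91, q* = 513.
With the subsidy, sellers receive ps = pb + 22 for each unit, where pb is the price buyers pay.
Supply in terms of pb becomes qs = -306 + 9(pb + 22) = -108 + 9pb. Setting this equal to demand: 695 - 2pb = -108 + 9pb, so pb = 73.
Sellers receive ps = 73 + 22 = 95; q' = 695 − 2·73 = 549.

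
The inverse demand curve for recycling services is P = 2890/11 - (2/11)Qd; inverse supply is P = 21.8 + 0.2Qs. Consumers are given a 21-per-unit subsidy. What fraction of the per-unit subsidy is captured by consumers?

Pre-subsidy: 2890/11 - (2/11)Q = 21.8 + 0.2Q gives Q* = 631 and P* = 148.
With the rebate, buyers effectively pay Pb = Ps − 21, where Ps is the price sellers receive.
On the curves, Pb = 2890/11 - (2/11)Q and Ps = 21.8 + 0.2Q; the wedge Ps − Pb = 21 gives 21.8 + 0.2Q − (2890/11 - (2/11)Q) = 21, so Q' = 686.
Then Pb = 2890/11 − (2/11)·686 = 138 and Ps = 21.8 + 0.2·686 = 159.
Buyers' price falls by P* − Pb = 148 − 138 = 10; sellers' price rises by Ps − P* = 159 − 148 = 11.
So consumers capture 10/21 = 10/21 of each unit of subsidy.

Consumer share = 10/21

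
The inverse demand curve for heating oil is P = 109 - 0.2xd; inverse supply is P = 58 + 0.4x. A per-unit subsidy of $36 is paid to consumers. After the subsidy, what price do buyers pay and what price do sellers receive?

Buyers pay $80; sellers receive $116

Pre-subsidy: 109 - 0.2x = 58 + 0.4x gives x* = 85 and P* = 92.
With the rebate, buyers effectively pay Pb = Ps − 36, where Ps is the price sellers receive.
On the curves, Pb = 109 - 0.2x and Ps = 58 + 0.4x; the wedge Ps − Pb = 36 gives 58 + 0.4x − (109 - 0.2x) = 36, so x' = 145.
Then Pb = 109 − 0.2·145 = 80 and Ps = 58 + 0.4·145 = 116.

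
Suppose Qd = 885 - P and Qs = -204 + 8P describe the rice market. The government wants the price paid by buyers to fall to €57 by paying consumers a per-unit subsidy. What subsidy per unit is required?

At a buyer price of 57, quantity demanded is 885 − 1·57 = 828.
Sellers supply 828 only when they receive Ps with -204 + 8·Ps = 828, i.e. Ps = 129.
s = Ps − Pb = 129 − 57 = 72.

Required subsidy s = €72 per unit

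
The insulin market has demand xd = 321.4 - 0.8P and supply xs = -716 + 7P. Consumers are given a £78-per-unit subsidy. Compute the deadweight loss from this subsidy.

Deadweight loss = £2184

Pre-subsidy: 321.4 - 0.8P = -716 + 7P gives P* = 133, x* = 215.
With the rebate, buyers effectively pay Pb = Ps − 78, where Ps is the price sellers receive.
Demand in terms of Ps becomes xd = 321.4 − 0.8(Ps − 78) = 383.8 - 0.8Ps. Setting this equal to supply: 383.8 - 0.8Ps = -716 + 7Ps, so Ps = 141.
Buyers pay Pb = 141 − 78 = 63; x' = -716 + 7·141 = 271.
The subsidy expands output by 271 − 215 = 56 past the efficient level; on those units the gap between marginal cost and willingness to pay runs from 0 up to 78.
DWL = ½ × 78 × 56 = 2184.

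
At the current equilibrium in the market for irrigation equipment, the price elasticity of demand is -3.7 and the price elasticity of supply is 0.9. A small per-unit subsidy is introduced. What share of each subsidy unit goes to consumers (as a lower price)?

For a small subsidy around the equilibrium, the benefit split depends on the relative slopes, which at a point are proportional to the elasticities.
Buyer share = εs/(εs + |εd|) = 0.9/(0.9 + 3.7) = 9/46; seller share = |εd|/(εs + |εd|) = 37/46.

Consumer share = 9/46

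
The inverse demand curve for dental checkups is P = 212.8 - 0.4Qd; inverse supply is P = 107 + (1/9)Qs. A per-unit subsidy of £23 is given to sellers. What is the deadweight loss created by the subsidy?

Deadweight loss = £517.5

Pre-subsidy: 212.8 - 0.4Q = 107 + (1/9)Q gives Q* = 207 and P* = 130.
With the subsidy, sellers receive Ps = Pb + 23 for each unit, where Pb is the price buyers pay.
On the curves, Pb = 212.8 - 0.4Q and Ps = 107 + (1/9)Q; the wedge Ps − Pb = 23 gives 107 + (1/9)Q − (212.8 - 0.4Q) = 23, so Q' = 252.
Then Pb = 212.8 − 0.4·252 = 112 and Ps = 107 + (1/9)·252 = 135.
The subsidy expands output by 252 − 207 = 45 past the efficient level; on those units the gap between marginal cost and willingness to pay runs from 0 up to 23.
DWL = ½ × 23 × 45 = 517.5.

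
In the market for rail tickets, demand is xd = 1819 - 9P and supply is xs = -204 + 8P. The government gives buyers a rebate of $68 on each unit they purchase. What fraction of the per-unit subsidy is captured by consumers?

Pre-subsidy: 1819 - 9P = -204 + 8P gives P* = 119, x* = 748.
With the rebate, buyers effectively pay Pb = Ps − 68, where Ps is the price sellers receive.
Demand in terms of Ps becomes xd = 1819 − 9(Ps − 68) = 2431 - 9Ps. Setting this equal to supply: 2431 - 9Ps = -204 + 8Ps, so Ps = 155.
Buyers pay Pb = 155 − 68 = 87; x' = -204 + 8·155 = 1036.
Buyers' price falls by P* − Pb = 119 − 87 = 32; sellers' price rises by Ps − P* = 155 − 119 = 36.
So consumers capture 32/68 = 8/17 of each unit of subsidy.

Consumer share = 8/17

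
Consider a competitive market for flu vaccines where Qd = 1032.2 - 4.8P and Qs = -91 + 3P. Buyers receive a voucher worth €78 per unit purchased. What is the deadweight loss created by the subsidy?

Pre-subsidy: 1032.2 - 4.8P = -91 + 3P gives P* = 144, Q* = 341.
With the rebate, buyers effectively pay Pb = Ps − 78, where Ps is the price sellers receive.
Demand in terms of Ps becomes Qd = 1032.2 − 4.8(Ps − 78) = 1406.6 - 4.8Ps. Setting this equal to supply: 1406.6 - 4.8Ps = -91 + 3Ps, so Ps = 192.
Buyers pay Pb = 192 − 78 = 114; Q' = -91 + 3·192 = 485.
The subsidy expands output by 485 − 341 = 144 past the efficient level; on those units the gap between marginal cost and willingness to pay runs from 0 up to 78.
DWL = ½ × 78 × 144 = 5616.

Deadweight loss = €5616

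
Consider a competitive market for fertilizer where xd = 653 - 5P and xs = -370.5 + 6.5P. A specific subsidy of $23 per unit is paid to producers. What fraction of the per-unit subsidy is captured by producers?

Pre-subsidy: 653 - 5P = -370.5 + 6.5P gives P* = 89, x* = 208.
With the subsidy, sellers receive Ps = Pb + 23 for each unit, where Pb is the price buyers pay.
Supply in terms of Pb becomes xs = -370.5 + 6.5(Pb + 23) = -221 + 6.5Pb. Setting this equal to demand: 653 - 5Pb = -221 + 6.5Pb, so Pb = 76.
Sellers receive Ps = 76 + 23 = 99; x' = 653 − 5·76 = 273.
Buyers' price falls by P* − Pb = 89 − 76 = 13; sellers' price rises by Ps − P* = 99 − 89 = 10.
So producers capture 10/23 = 10/23 of each unit of subsidy.

Producer share = 10/23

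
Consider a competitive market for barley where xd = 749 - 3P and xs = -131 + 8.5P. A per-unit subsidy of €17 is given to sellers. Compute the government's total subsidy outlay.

Government cost = 217838/23

Pre-subsidy: 749 - 3P = -131 + 8.5P gives P* = 1760/23, x* = 11947/23.
With the subsidy, sellers receive Ps = Pb + 17 for each unit, where Pb is the price buyers pay.
Supply in terms of Pb becomes xs = -131 + 8.5(Pb + 17) = 13.5 + 8.5Pb. Setting this equal to demand: 749 - 3Pb = 13.5 + 8.5Pb, so Pb = 1471/23.
Sellers receive Ps = 1471/23 + 17 = 1862/23; x' = 749 − 3·(1471/23) = 12814/23.
Government outlay = subsidy × quantity = 17 × 12814/23 = 217838/23.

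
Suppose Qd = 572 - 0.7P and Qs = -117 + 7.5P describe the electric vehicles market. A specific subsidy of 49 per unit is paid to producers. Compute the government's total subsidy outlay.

Pre-subsidy: 572 - 0.7P = -117 + 7.5P gives P* = 3445/41, Q* = 42081/82.
With the subsidy, sellers receive Ps = Pb + 49 for each unit, where Pb is the price buyers pay.
Supply in terms of Pb becomes Qs = -117 + 7.5(Pb + 49) = 250.5 + 7.5Pb. Setting this equal to demand: 572 - 0.7Pb = 250.5 + 7.5Pb, so Pb = 3215/82.
Sellers receive Ps = 3215/82 + 49 = 7233/82; Q' = 572 − 0.7·(3215/82) = 89307/164.
Government outlay = subsidy × quantity = 49 × 89307/164 = 4376043/164.

Government cost = 4376043/164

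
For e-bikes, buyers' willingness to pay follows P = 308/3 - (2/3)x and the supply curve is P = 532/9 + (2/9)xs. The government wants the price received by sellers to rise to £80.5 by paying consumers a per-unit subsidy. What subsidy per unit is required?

At a seller price of 80.5, quantity supplied is -266 + 4.5·80.5 = 96.25.
Buyers absorb 96.25 only when they pay Pb = 308/3 − (2/3)·96.25 = 38.5.
s = Ps − Pb = 80.5 − 38.5 = 42.

Required subsidy s = £42 per unit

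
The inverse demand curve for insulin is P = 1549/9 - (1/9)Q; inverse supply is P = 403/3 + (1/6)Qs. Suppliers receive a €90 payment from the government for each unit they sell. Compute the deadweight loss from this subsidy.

Deadweight loss = €14580

Pre-subsidy: 1549/9 - (1/9)Q = 403/3 + (1/6)Q gives Q* = 136 and P* = 157.
With the subsidy, sellers receive Ps = Pb + 90 for each unit, where Pb is the price buyers pay.
On the curves, Pb = 1549/9 - (1/9)Q and Ps = 403/3 + (1/6)Q; the wedge Ps − Pb = 90 gives 403/3 + (1/6)Q − (1549/9 - (1/9)Q) = 90, so Q' = 460.
Then Pb = 1549/9 − (1/9)·460 = 121 and Ps = 403/3 + (1/6)·460 = 211.
The subsidy expands output by 460 − 136 = 324 past the efficient level; on those units the gap between marginal cost and willingness to pay runs from 0 up to 90.
DWL = ½ × 90 × 324 = 14580.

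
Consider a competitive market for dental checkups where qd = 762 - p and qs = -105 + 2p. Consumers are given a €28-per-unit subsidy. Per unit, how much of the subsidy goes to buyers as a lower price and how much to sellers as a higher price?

Buyers gain 56/3 per unit; sellers gain 28/3 per unit

Pre-subsidy: 762 - p = -105 + 2p gives p* = 289, q* = 473.
With the rebate, buyers effectively pay pb = ps − 28, where ps is the price sellers receive.
Demand in terms of ps becomes qd = 762 − 1(ps − 28) = 790 - ps. Setting this equal to supply: 790 - ps = -105 + 2ps, so ps = 895/3.
Buyers pay pb = 895/3 − 28 = 811/3; q' = -105 + 2·(895/3) = 1475/3.
Buyers' price falls by p* − pb = 289 − 811/3 = 56/3; sellers' price rises by ps − p* = 895/3 − 289 = 28/3.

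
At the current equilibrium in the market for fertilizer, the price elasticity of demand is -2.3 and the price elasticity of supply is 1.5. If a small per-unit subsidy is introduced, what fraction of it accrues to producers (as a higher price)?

Producer share = 23/38

For a small subsidy around the equilibrium, the benefit split depends on the relative slopes, which at a point are proportional to the elasticities.
Buyer share = εs/(εs + |εd|) = 1.5/(1.5 + 2.3) = 15/38; seller share = |εd|/(εs + |εd|) = 23/38.
So producers capture 23/38 of the subsidy.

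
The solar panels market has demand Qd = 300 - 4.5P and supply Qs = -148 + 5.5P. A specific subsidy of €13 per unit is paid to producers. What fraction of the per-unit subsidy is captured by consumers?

Pre-subsidy: 300 - 4.5P = -148 + 5.5P gives P* = 44.8, Q* = 98.4.
With the subsidy, sellers receive Ps = Pb + 13 for each unit, where Pb is the price buyers pay.
Supply in terms of Pb becomes Qs = -148 + 5.5(Pb + 13) = -76.5 + 5.5Pb. Setting this equal to demand: 300 - 4.5Pb = -76.5 + 5.5Pb, so Pb = 37.65.
Sellers receive Ps = 37.65 + 13 = 50.65; Q' = 300 − 4.5·37.65 = 130.575.
Buyers' price falls by P* − Pb = 44.8 − 37.65 = 7.15; sellers' price rises by Ps − P* = 50.65 − 44.8 = 5.85.
So consumers capture 7.15/13 = 0.55 of each unit of subsidy.

Consumer share = 0.55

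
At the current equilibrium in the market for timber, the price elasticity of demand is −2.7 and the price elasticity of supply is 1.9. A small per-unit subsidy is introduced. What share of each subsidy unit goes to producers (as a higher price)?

For a small subsidy around the equilibrium, the benefit split depends on the relative slopes, which at a point are proportional to the elasticities.
Buyer share = εs/(εs + |εd|) = 1.9/(1.9 + 2.7) = 19/46; seller share = |εd|/(εs + |εd|) = 27/46.
So producers capture 27/46 of the subsidy.

Producer share = 27/46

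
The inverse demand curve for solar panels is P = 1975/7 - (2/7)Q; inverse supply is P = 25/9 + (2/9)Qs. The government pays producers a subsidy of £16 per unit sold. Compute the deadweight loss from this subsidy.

Pre-subsidy: 1975/7 - (2/7)Q = 25/9 + (2/9)Q gives Q* = 550 and P* = 125.
With the subsidy, sellers receive Ps = Pb + 16 for each unit, where Pb is the price buyers pay.
On the curves, Pb = 1975/7 - (2/7)Q and Ps = 25/9 + (2/9)Q; the wedge Ps − Pb = 16 gives 25/9 + (2/9)Q − (1975/7 - (2/7)Q) = 16, so Q' = 581.5.
Then Pb = 1975/7 − (2/7)·581.5 = 116 and Ps = 25/9 + (2/9)·581.5 = 132.
The subsidy expands output by 581.5 − 550 = 31.5 past the efficient level; on those units the gap between marginal cost and willingness to pay runs from 0 up to 16.
DWL = ½ × 16 × 31.5 = 252.

Deadweight loss = £252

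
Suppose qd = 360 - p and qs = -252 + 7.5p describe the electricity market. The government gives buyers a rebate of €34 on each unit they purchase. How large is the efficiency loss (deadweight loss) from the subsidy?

Deadweight loss = €510

Pre-subsidy: 360 - p = -252 + 7.5p gives p* = 72, q* = 288.
With the rebate, buyers effectively pay pb = ps − 34, where ps is the price sellers receive.
Demand in terms of ps becomes qd = 360 − 1(ps − 34) = 394 - ps. Setting this equal to supply: 394 - ps = -252 + 7.5ps, so ps = 76.
Buyers pay pb = 76 − 34 = 42; q' = -252 + 7.5·76 = 318.
The subsidy expands output by 318 − 288 = 30 past the efficient level; on those units the gap between marginal cost and willingness to pay runs from 0 up to 34.
DWL = ½ × 34 × 30 = 510.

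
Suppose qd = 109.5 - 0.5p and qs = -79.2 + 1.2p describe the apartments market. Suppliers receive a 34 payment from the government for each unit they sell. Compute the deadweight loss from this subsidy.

Pre-subsidy: 109.5 - 0.5p = -79.2 + 1.2p gives p* = 111, q* = 54.
With the subsidy, sellers receive ps = pb + 34 for each unit, where pb is the price buyers pay.
Supply in terms of pb becomes qs = -79.2 + 1.2(pb + 34) = -38.4 + 1.2pb. Setting this equal to demand: 109.5 - 0.5pb = -38.4 + 1.2pb, so pb = 87.
Sellers receive ps = 87 + 34 = 121; q' = 109.5 − 0.5·87 = 66.
The subsidy expands output by 66 − 54 = 12 past the efficient level; on those units the gap between marginal cost and willingness to pay runs from 0 up to 34.
DWL = ½ × 34 × 12 = 204.

Deadweight loss = 204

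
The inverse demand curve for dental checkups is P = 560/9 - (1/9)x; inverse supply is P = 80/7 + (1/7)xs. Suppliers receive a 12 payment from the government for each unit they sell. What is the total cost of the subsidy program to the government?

Pre-subsidy: 560/9 - (1/9)x = 80/7 + (1/7)x gives x* = 200 and P* = 40.
With the subsidy, sellers receive Ps = Pb + 12 for each unit, where Pb is the price buyers pay.
On the curves, Pb = 560/9 - (1/9)x and Ps = 80/7 + (1/7)x; the wedge Ps − Pb = 12 gives 80/7 + (1/7)x − (560/9 - (1/9)x) = 12, so x' = 247.25.
Then Pb = 560/9 − (1/9)·247.25 = 34.75 and Ps = 80/7 + (1/7)·247.25 = 46.75.
Government outlay = subsidy × quantity = 12 × 247.25 = 2967.

Government cost = 2967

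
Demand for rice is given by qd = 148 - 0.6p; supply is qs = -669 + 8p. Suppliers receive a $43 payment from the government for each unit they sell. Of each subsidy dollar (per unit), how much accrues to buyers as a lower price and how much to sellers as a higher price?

Pre-subsidy: 148 - 0.6p = -669 + 8p gives p* = 95, q* = 91.
With the subsidy, sellers receive ps = pb + 43 for each unit, where pb is the price buyers pay.
Supply in terms of pb becomes qs = -669 + 8(pb + 43) = -325 + 8pb. Setting this equal to demand: 148 - 0.6pb = -325 + 8pb, so pb = 55.
Sellers receive ps = 55 + 43 = 98; q' = 148 − 0.6·55 = 115.
Buyers' price falls by p* − pb = 95 − 55 = 40; sellers' price rises by ps − p* = 98 − 95 = 3.

Buyers gain $40 per unit; sellers gain $3 per unit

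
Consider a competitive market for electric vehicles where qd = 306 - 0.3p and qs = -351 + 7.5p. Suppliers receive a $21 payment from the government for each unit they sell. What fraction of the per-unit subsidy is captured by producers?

Pre-subsidy: 306 - 0.3p = -351 + 7.5p gives p* = 1095/13, q* = 7299/26.
With the subsidy, sellers receive ps = pb + 21 for each unit, where pb is the price buyers pay.
Supply in terms of pb becomes qs = -351 + 7.5(pb + 21) = -193.5 + 7.5pb. Setting this equal to demand: 306 - 0.3pb = -193.5 + 7.5pb, so pb = 1665/26.
Sellers receive ps = 1665/26 + 21 = 2211/26; q' = 306 − 0.3·(1665/26) = 14913/52.
Buyers' price falls by p* − pb = 1095/13 − 1665/26 = 525/26; sellers' price rises by ps − p* = 2211/26 − 1095/13 = 21/26.
So producers capture (21/26)/21 = 1/26 of each unit of subsidy.

Producer share = 1/26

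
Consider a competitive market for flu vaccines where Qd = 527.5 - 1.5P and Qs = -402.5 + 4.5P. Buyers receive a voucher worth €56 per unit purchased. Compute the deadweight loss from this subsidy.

Pre-subsidy: 527.5 - 1.5P = -402.5 + 4.5P gives P* = 155, Q* = 295.
With the rebate, buyers effectively pay Pb = Ps − 56, where Ps is the price sellers receive.
Demand in terms of Ps becomes Qd = 527.5 − 1.5(Ps − 56) = 611.5 - 1.5Ps. Setting this equal to supply: 611.5 - 1.5Ps = -402.5 + 4.5Ps, so Ps = 169.
Buyers pay Pb = 169 − 56 = 113; Q' = -402.5 + 4.5·169 = 358.
The subsidy expands output by 358 − 295 = 63 past the efficient level; on those units the gap between marginal cost and willingness to pay runs from 0 up to 56.
DWL = ½ × 56 × 63 = 1764.

Deadweight loss = €1764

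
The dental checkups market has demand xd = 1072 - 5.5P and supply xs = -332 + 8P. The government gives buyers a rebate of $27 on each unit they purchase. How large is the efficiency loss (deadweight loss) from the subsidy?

Deadweight loss = $1188

Pre-subsidy: 1072 - 5.5P = -332 + 8P gives P* = 104, x* = 500.
With the rebate, buyers effectively pay Pb = Ps − 27, where Ps is the price sellers receive.
Demand in terms of Ps becomes xd = 1072 − 5.5(Ps − 27) = 1220.5 - 5.5Ps. Setting this equal to supply: 1220.5 - 5.5Ps = -332 + 8Ps, so Ps = 115.
Buyers pay Pb = 115 − 27 = 88; x' = -332 + 8·115 = 588.
The subsidy expands output by 588 − 500 = 88 past the efficient level; on those units the gap between marginal cost and willingness to pay runs from 0 up to 27.
DWL = ½ × 27 × 88 = 1188.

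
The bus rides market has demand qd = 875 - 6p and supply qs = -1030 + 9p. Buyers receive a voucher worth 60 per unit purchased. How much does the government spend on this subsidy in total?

Pre-subsidy: 875 - 6p = -1030 + 9p gives p* = 127, q* = 113.
With the rebate, buyers effectively pay pb = ps − 60, where ps is the price sellers receive.
Demand in terms of ps becomes qd = 875 − 6(ps − 60) = 1235 - 6ps. Setting this equal to supply: 1235 - 6ps = -1030 + 9ps, so ps = 151.
Buyers pay pb = 151 − 60 = 91; q' = -1030 + 9·151 = 329.
Government outlay = subsidy × quantity = 60 × 329 = 19740.

Government cost = 19740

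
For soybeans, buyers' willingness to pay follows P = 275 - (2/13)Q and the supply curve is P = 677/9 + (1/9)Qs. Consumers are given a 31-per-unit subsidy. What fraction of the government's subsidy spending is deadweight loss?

DWL / government spending = 9/134

Pre-subsidy: 275 - (2/13)Q = 677/9 + (1/9)Q gives Q* = 754 and P* = 159.
With the rebate, buyers effectively pay Pb = Ps − 31, where Ps is the price sellers receive.
On the curves, Pb = 275 - (2/13)Q and Ps = 677/9 + (1/9)Q; the wedge Ps − Pb = 31 gives 677/9 + (1/9)Q − (275 - (2/13)Q) = 31, so Q' = 871.
Then Pb = 275 − (2/13)·871 = 141 and Ps = 677/9 + (1/9)·871 = 172.
ΔCS = ½(754 + 871)(159 − 141) = 14625; ΔPS = ½(754 + 871)(172 − 159) = 10562.5.
Government spending = 31 × 871 = 27001.
DWL = ½ × 31 × (871 − 754) = 1813.5; fraction = 1813.5 / 27001 = 9/134.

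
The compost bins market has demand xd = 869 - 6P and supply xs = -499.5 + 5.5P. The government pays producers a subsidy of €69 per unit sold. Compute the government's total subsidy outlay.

Pre-subsidy: 869 - 6P = -499.5 + 5.5P gives P* = 119, x* = 155.
With the subsidy, sellers receive Ps = Pb + 69 for each unit, where Pb is the price buyers pay.
Supply in terms of Pb becomes xs = -499.5 + 5.5(Pb + 69) = -120 + 5.5Pb. Setting this equal to demand: 869 - 6Pb = -120 + 5.5Pb, so Pb = 86.
Sellers receive Ps = 86 + 69 = 155; x' = 869 − 6·86 = 353.
Government outlay = subsidy × quantity = 69 × 353 = 24357.

Government cost = €24357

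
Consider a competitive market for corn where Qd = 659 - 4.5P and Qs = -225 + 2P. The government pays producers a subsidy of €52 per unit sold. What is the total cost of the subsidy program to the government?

Pre-subsidy: 659 - 4.5P = -225 + 2P gives P* = 136, Q* = 47.
With the subsidy, sellers receive Ps = Pb + 52 for each unit, where Pb is the price buyers pay.
Supply in terms of Pb becomes Qs = -225 + 2(Pb + 52) = -121 + 2Pb. Setting this equal to demand: 659 - 4.5Pb = -121 + 2Pb, so Pb = 120.
Sellers receive Ps = 120 + 52 = 172; Q' = 659 − 4.5·120 = 119.
Government outlay = subsidy × quantity = 52 × 119 = 6188.

Government cost = €6188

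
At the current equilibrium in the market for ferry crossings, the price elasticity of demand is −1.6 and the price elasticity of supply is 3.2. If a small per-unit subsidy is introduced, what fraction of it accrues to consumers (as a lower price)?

For a small subsidy around the equilibrium, the benefit split depends on the relative slopes, which at a point are proportional to the elasticities.
Buyer share = εs/(εs + |εd|) = 3.2/(3.2 + 1.6) = 2/3; seller share = |εd|/(εs + |εd|) = 1/3.

Consumer share = 2/3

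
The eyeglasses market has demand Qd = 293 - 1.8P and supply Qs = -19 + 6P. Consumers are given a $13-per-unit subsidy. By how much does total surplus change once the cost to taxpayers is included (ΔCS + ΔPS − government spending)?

Net change in total surplus = -$117

Pre-subsidy: 293 - 1.8P = -19 + 6P gives P* = 40, Q* = 221.
With the rebate, buyers effectively pay Pb = Ps − 13, where Ps is the price sellers receive.
Demand in terms of Ps becomes Qd = 293 − 1.8(Ps − 13) = 316.4 - 1.8Ps. Setting this equal to supply: 316.4 - 1.8Ps = -19 + 6Ps, so Ps = 43.
Buyers pay Pb = 43 − 13 = 30; Q' = -19 + 6·43 = 239.
ΔCS = ½(221 + 239)(40 − 30) = 2300; ΔPS = ½(221 + 239)(43 − 40) = 690.
Government spending = 13 × 239 = 3107.
Net change = 2300 + 690 − 3107 = -117. The loss equals the DWL triangle ½·13·18.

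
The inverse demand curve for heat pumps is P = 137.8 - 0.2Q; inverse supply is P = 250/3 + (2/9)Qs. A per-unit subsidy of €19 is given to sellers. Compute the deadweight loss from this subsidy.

Deadweight loss = €427.5

Pre-subsidy: 137.8 - 0.2Q = 250/3 + (2/9)Q gives Q* = 129 and P* = 112.
With the subsidy, sellers receive Ps = Pb + 19 for each unit, where Pb is the price buyers pay.
On the curves, Pb = 137.8 - 0.2Q and Ps = 250/3 + (2/9)Q; the wedge Ps − Pb = 19 gives 250/3 + (2/9)Q − (137.8 - 0.2Q) = 19, so Q' = 174.
Then Pb = 137.8 − 0.2·174 = 103 and Ps = 250/3 + (2/9)·174 = 122.
The subsidy expands output by 174 − 129 = 45 past the efficient level; on those units the gap between marginal cost and willingness to pay runs from 0 up to 19.
DWL = ½ × 19 × 45 = 427.5.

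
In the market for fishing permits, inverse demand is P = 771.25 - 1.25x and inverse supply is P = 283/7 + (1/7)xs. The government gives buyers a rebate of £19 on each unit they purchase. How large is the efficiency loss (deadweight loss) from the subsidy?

Pre-subsidy: 771.25 - 1.25x = 283/7 + (1/7)x gives x* = 6821/13 and P* = 1500/13.
With the rebate, buyers effectively pay Pb = Ps − 19, where Ps is the price sellers receive.
On the curves, Pb = 771.25 - 1.25x and Ps = 283/7 + (1/7)x; the wedge Ps − Pb = 19 gives 283/7 + (1/7)x − (771.25 - 1.25x) = 19, so x' = 1615/3.
Then Pb = 771.25 − 1.25·(1615/3) = 295/3 and Ps = 283/7 + (1/7)·(1615/3) = 352/3.
The subsidy expands output by 1615/3 − 6821/13 = 532/39 past the efficient level; on those units the gap between marginal cost and willingness to pay runs from 0 up to 19.
DWL = ½ × 19 × 532/39 = 5054/39.

Deadweight loss = 5054/39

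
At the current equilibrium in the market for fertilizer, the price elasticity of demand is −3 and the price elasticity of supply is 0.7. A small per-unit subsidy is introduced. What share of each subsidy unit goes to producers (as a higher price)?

For a small subsidy around the equilibrium, the benefit split depends on the relative slopes, which at a point are proportional to the elasticities.
Buyer share = εs/(εs + |εd|) = 0.7/(0.7 + 3) = 7/37; seller share = |εd|/(εs + |εd|) = 30/37.
So producers capture 30/37 of the subsidy.

Producer share = 30/37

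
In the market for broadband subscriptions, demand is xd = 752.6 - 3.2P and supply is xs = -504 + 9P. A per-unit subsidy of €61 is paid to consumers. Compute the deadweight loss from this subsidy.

Pre-subsidy: 752.6 - 3.2P = -504 + 9P gives P* = 103, x* = 423.
With the rebate, buyers effectively pay Pb = Ps − 61, where Ps is the price sellers receive.
Demand in terms of Ps becomes xd = 752.6 − 3.2(Ps − 61) = 947.8 - 3.2Ps. Setting this equal to supply: 947.8 - 3.2Ps = -504 + 9Ps, so Ps = 119.
Buyers pay Pb = 119 − 61 = 58; x' = -504 + 9·119 = 567.
The subsidy expands output by 567 − 423 = 144 past the efficient level; on those units the gap between marginal cost and willingness to pay runs from 0 up to 61.
DWL = ½ × 61 × 144 = 4392.

Deadweight loss = €4392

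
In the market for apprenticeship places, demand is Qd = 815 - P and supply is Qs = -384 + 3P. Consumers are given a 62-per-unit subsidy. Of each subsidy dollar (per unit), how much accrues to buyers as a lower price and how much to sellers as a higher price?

Pre-subsidy: 815 - P = -384 + 3P gives P* = 299.75, Q* = 515.25.
With the rebate, buyers effectively pay Pb = Ps − 62, where Ps is the price sellers receive.
Demand in terms of Ps becomes Qd = 815 − 1(Ps − 62) = 877 - Ps. Setting this equal to supply: 877 - Ps = -384 + 3Ps, so Ps = 315.25.
Buyers pay Pb = 315.25 − 62 = 253.25; Q' = -384 + 3·315.25 = 561.75.
Buyers' price falls by P* − Pb = 299.75 − 253.25 = 46.5; sellers' price rises by Ps − P* = 315.25 − 299.75 = 15.5.

Buyers gain 46.5 per unit; sellers gain 15.5 per unit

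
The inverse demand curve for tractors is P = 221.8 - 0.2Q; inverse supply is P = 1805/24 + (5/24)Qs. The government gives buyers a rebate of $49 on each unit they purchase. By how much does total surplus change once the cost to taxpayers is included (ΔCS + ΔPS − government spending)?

Pre-subsidy: 221.8 - 0.2Q = 1805/24 + (5/24)Q gives Q* = 359 and P* = 150.
With the rebate, buyers effectively pay Pb = Ps − 49, where Ps is the price sellers receive.
On the curves, Pb = 221.8 - 0.2Q and Ps = 1805/24 + (5/24)Q; the wedge Ps − Pb = 49 gives 1805/24 + (5/24)Q − (221.8 - 0.2Q) = 49, so Q' = 479.
Then Pb = 221.8 − 0.2·479 = 126 and Ps = 1805/24 + (5/24)·479 = 175.
ΔCS = ½(359 + 479)(150 − 126) = 10056; ΔPS = ½(359 + 479)(175 − 150) = 10475.
Government spending = 49 × 479 = 23471.
Net change = 10056 + 10475 − 23471 = -2940. The loss equals the DWL triangle ½·49·120.

Net change in total surplus = -$2940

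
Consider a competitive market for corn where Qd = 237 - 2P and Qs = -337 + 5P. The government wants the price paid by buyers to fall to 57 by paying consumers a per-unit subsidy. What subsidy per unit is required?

At a buyer price of 57, quantity demanded is 237 − 2·57 = 123.
Sellers supply 123 only when they receive Ps with -337 + 5·Ps = 123, i.e. Ps = 92.
s = Ps − Pb = 92 − 57 = 35.

Required subsidy s = 35 per unit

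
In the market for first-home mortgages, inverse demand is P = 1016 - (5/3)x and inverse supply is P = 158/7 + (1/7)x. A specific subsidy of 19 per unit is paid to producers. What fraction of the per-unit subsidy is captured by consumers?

Pre-subsidy: 1016 - (5/3)x = 158/7 + (1/7)x gives x* = 549 and P* = 101.
With the subsidy, sellers receive Ps = Pb + 19 for each unit, where Pb is the price buyers pay.
On the curves, Pb = 1016 - (5/3)x and Ps = 158/7 + (1/7)x; the wedge Ps − Pb = 19 gives 158/7 + (1/7)x − (1016 - (5/3)x) = 19, so x' = 559.5.
Then Pb = 1016 − (5/3)·559.5 = 83.5 and Ps = 158/7 + (1/7)·559.5 = 102.5.
Buyers' price falls by P* − Pb = 101 − 83.5 = 17.5; sellers' price rises by Ps − P* = 102.5 − 101 = 1.5.
So consumers capture 17.5/19 = 35/38 of each unit of subsidy.

Consumer share = 35/38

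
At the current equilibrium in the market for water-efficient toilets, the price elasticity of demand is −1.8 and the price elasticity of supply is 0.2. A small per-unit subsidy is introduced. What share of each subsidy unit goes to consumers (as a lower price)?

For a small subsidy around the equilibrium, the benefit split depends on the relative slopes, which at a point are proportional to the elasticities.
Buyer share = εs/(εs + |εd|) = 0.2/(0.2 + 1.8) = 0.1; seller share = |εd|/(εs + |εd|) = 0.9.

Consumer share = 0.1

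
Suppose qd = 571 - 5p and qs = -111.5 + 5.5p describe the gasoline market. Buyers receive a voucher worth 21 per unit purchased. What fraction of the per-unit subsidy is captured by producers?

Producer share = 10/21

Pre-subsidy: 571 - 5p = -111.5 + 5.5p gives p* = 65, q* = 246.
With the rebate, buyers effectively pay pb = ps − 21, where ps is the price sellers receive.
Demand in terms of ps becomes qd = 571 − 5(ps − 21) = 676 - 5ps. Setting this equal to supply: 676 - 5ps = -111.5 + 5.5ps, so ps = 75.
Buyers pay pb = 75 − 21 = 54; q' = -111.5 + 5.5·75 = 301.
Buyers' price falls by p* − pb = 65 − 54 = 11; sellers' price rises by ps − p* = 75 − 65 = 10.
So producers capture 10/21 = 10/21 of each unit of subsidy.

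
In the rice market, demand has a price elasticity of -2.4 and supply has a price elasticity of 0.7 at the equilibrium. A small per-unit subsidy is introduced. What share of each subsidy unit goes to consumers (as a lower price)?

For a small subsidy around the equilibrium, the benefit split depends on the relative slopes, which at a point are proportional to the elasticities.
Buyer share = εs/(εs + |εd|) = 0.7/(0.7 + 2.4) = 7/31; seller share = |εd|/(εs + |εd|) = 24/31.

Consumer share = 7/31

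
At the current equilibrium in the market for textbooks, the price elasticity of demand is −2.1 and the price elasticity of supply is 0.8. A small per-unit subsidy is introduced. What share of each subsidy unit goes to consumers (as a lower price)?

Consumer share = 8/29

For a small subsidy around the equilibrium, the benefit split depends on the relative slopes, which at a point are proportional to the elasticities.
Buyer share = εs/(εs + |εd|) = 0.8/(0.8 + 2.1) = 8/29; seller share = |εd|/(εs + |εd|) = 21/29.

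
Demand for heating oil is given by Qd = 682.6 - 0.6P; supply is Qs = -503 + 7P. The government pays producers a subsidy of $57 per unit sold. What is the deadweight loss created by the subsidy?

Pre-subsidy: 682.6 - 0.6P = -503 + 7P gives P* = 156, Q* = 589.
With the subsidy, sellers receive Ps = Pb + 57 for each unit, where Pb is the price buyers pay.
Supply in terms of Pb becomes Qs = -503 + 7(Pb + 57) = -104 + 7Pb. Setting this equal to demand: 682.6 - 0.6Pb = -104 + 7Pb, so Pb = 103.5.
Sellers receive Ps = 103.5 + 57 = 160.5; Q' = 682.6 − 0.6·103.5 = 620.5.
The subsidy expands output by 620.5 − 589 = 31.5 past the efficient level; on those units the gap between marginal cost and willingness to pay runs from 0 up to 57.
DWL = ½ × 57 × 31.5 = 897.75.

Deadweight loss = $897.75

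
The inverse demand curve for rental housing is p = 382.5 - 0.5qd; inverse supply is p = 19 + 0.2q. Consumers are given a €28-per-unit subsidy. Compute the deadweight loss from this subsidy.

Pre-subsidy: 382.5 - 0.5q = 19 + 0.2q gives q* = 3635/7 and p* = 860/7.
With the rebate, buyers effectively pay pb = ps − 28, where ps is the price sellers receive.
On the curves, pb = 382.5 - 0.5q and ps = 19 + 0.2q; the wedge ps − pb = 28 gives 19 + 0.2q − (382.5 - 0.5q) = 28, so q' = 3915/7.
Then pb = 382.5 − 0.5·(3915/7) = 720/7 and ps = 19 + 0.2·(3915/7) = 916/7.
The subsidy expands output by 3915/7 − 3635/7 = 40 past the efficient level; on those units the gap between marginal cost and willingness to pay runs from 0 up to 28.
DWL = ½ × 28 × 40 = 560.

Deadweight loss = €560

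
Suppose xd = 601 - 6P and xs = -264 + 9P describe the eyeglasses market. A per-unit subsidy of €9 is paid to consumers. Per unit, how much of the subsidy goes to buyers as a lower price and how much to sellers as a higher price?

Buyers gain €5.4 per unit; sellers gain €3.6 per unit

Pre-subsidy: 601 - 6P = -264 + 9P gives P* = 173/3, x* = 255.
With the rebate, buyers effectively pay Pb = Ps − 9, where Ps is the price sellers receive.
Demand in terms of Ps becomes xd = 601 − 6(Ps − 9) = 655 - 6Ps. Setting this equal to supply: 655 - 6Ps = -264 + 9Ps, so Ps = 919/15.
Buyers pay Pb = 919/15 − 9 = 784/15; x' = -264 + 9·(919/15) = 287.4.
Buyers' price falls by P* − Pb = 173/3 − 784/15 = 5.4; sellers' price rises by Ps − P* = 919/15 − 173/3 = 3.6.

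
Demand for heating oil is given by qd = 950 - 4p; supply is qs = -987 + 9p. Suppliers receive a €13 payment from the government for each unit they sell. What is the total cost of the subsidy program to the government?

Government cost = €5070

Pre-subsidy: 950 - 4p = -987 + 9p gives p* = 149, q* = 354.
With the subsidy, sellers receive ps = pb + 13 for each unit, where pb is the price buyers pay.
Supply in terms of pb becomes qs = -987 + 9(pb + 13) = -870 + 9pb. Setting this equal to demand: 950 - 4pb = -870 + 9pb, so pb = 140.
Sellers receive ps = 140 + 13 = 153; q' = 950 − 4·140 = 390.
Government outlay = subsidy × quantity = 13 × 390 = 5070.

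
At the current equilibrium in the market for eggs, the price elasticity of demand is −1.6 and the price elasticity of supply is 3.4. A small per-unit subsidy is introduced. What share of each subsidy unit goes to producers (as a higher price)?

For a small subsidy around the equilibrium, the benefit split depends on the relative slopes, which at a point are proportional to the elasticities.
Buyer share = εs/(εs + |εd|) = 3.4/(3.4 + 1.6) = 0.68; seller share = |εd|/(εs + |εd|) = 0.32.
So producers capture 0.32 of the subsidy.

Producer share = 0.32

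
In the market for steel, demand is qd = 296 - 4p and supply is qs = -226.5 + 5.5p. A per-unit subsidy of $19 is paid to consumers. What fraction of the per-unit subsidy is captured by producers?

Producer share = 8/19

Pre-subsidy: 296 - 4p = -226.5 + 5.5p gives p* = 55, q* = 76.
With the rebate, buyers effectively pay pb = ps − 19, where ps is the price sellers receive.
Demand in terms of ps becomes qd = 296 − 4(ps − 19) = 372 - 4ps. Setting this equal to supply: 372 - 4ps = -226.5 + 5.5ps, so ps = 63.
Buyers pay pb = 63 − 19 = 44; q' = -226.5 + 5.5·63 = 120.
Buyers' price falls by p* − pb = 55 − 44 = 11; sellers' price rises by ps − p* = 63 − 55 = 8.
So producers capture 8/19 = 8/19 of each unit of subsidy.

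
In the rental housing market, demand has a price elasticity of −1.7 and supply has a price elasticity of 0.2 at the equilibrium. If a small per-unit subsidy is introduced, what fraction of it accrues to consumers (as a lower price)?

Consumer share = 2/19

For a small subsidy around the equilibrium, the benefit split depends on the relative slopes, which at a point are proportional to the elasticities.
Buyer share = εs/(εs + |εd|) = 0.2/(0.2 + 1.7) = 2/19; seller share = |εd|/(εs + |εd|) = 17/19.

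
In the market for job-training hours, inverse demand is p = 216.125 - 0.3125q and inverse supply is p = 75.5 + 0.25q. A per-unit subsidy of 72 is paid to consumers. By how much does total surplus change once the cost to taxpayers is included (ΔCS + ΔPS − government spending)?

Pre-subsidy: 216.125 - 0.3125q = 75.5 + 0.25q gives q* = 250 and p* = 138.
With the rebate, buyers effectively pay pb = ps − 72, where ps is the price sellers receive.
On the curves, pb = 216.125 - 0.3125q and ps = 75.5 + 0.25q; the wedge ps − pb = 72 gives 75.5 + 0.25q − (216.125 - 0.3125q) = 72, so q' = 378.
Then pb = 216.125 − 0.3125·378 = 98 and ps = 75.5 + 0.25·378 = 170.
ΔCS = ½(250 + 378)(138 − 98) = 12560; ΔPS = ½(250 + 378)(170 − 138) = 10048.
Government spending = 72 × 378 = 27216.
Net change = 12560 + 10048 − 27216 = -4608. The loss equals the DWL triangle ½·72·128.

Net change in total surplus = -4608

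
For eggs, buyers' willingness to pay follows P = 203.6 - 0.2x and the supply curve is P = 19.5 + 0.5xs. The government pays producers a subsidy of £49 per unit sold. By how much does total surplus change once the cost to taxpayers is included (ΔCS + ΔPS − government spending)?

Net change in total surplus = -£1715

Pre-subsidy: 203.6 - 0.2x = 19.5 + 0.5x gives x* = 263 and P* = 151.
With the subsidy, sellers receive Ps = Pb + 49 for each unit, where Pb is the price buyers pay.
On the curves, Pb = 203.6 - 0.2x and Ps = 19.5 + 0.5x; the wedge Ps − Pb = 49 gives 19.5 + 0.5x − (203.6 - 0.2x) = 49, so x' = 333.
Then Pb = 203.6 − 0.2·333 = 137 and Ps = 19.5 + 0.5·333 = 186.
ΔCS = ½(263 + 333)(151 − 137) = 4172; ΔPS = ½(263 + 333)(186 − 151) = 10430.
Government spending = 49 × 333 = 16317.
Net change = 4172 + 10430 − 16317 = -1715. The loss equals the DWL triangle ½·49·70.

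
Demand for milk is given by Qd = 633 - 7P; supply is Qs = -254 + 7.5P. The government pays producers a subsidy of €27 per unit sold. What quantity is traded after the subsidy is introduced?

Pre-subsidy: 633 - 7P = -254 + 7.5P gives P* = 1774/29, Q* = 5939/29.
With the subsidy, sellers receive Ps = Pb + 27 for each unit, where Pb is the price buyers pay.
Supply in terms of Pb becomes Qs = -254 + 7.5(Pb + 27) = -51.5 + 7.5Pb. Setting this equal to demand: 633 - 7Pb = -51.5 + 7.5Pb, so Pb = 1369/29.
Sellers receive Ps = 1369/29 + 27 = 2152/29; Q' = 633 − 7·(1369/29) = 8774/29.

Q' = 8774/29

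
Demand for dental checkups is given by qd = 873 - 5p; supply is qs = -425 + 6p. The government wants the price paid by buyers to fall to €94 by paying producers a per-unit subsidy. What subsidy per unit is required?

Required subsidy s = €44 per unit

At a buyer price of 94, quantity demanded is 873 − 5·94 = 403.
Sellers supply 403 only when they receive ps with -425 + 6·ps = 403, i.e. ps = 138.
s = ps − pb = 138 − 94 = 44.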